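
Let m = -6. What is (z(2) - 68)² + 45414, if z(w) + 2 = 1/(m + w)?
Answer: 805585/16 ≈ 50349.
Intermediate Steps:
z(w) = -2 + 1/(-6 + w)
(z(2) - 68)² + 45414 = ((13 - 2*2)/(-6 + 2) - 68)² + 45414 = ((13 - 4)/(-4) - 68)² + 45414 = (-¼*9 - 68)² + 45414 = (-9/4 - 68)² + 45414 = (-281/4)² + 45414 = 78961/16 + 45414 = 805585/16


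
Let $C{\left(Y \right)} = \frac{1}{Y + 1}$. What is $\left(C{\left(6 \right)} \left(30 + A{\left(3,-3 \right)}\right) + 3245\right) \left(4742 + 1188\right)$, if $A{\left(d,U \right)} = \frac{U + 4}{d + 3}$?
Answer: $\frac{404636515}{21} \approx 1.9268 \cdot 10^{7}$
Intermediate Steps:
$A{\left(d,U \right)} = \frac{4 + U}{3 + d}$
$C{\left(Y \right)} = \frac{1}{1 + Y}$
$\left(C{\left(6 \right)} \left(30 + A{\left(3,-3 \right)}\right) + 3245\right) \left(4742 + 1188\right) = \left(\frac{30 + \frac{4 - 3}{3 + 3}}{1 + 6} + 3245\right) \left(4742 + 1188\right) = \left(\frac{30 + \frac{1}{6} \cdot 1}{7} + 3245\right) 5930 = \left(\frac{30 + \frac{1}{6}}{7} + 3245\right) 5930 = \left(\frac{1}{7} \cdot \frac{181}{6} + 3245\right) 5930 = \left(\frac{181}{42} + 3245\right) 5930 = \frac{136471}{42} \cdot 5930 = \frac{404636515}{21}$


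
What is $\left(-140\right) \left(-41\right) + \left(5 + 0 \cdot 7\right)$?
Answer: $5745$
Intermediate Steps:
$\left(-140\right) \left(-41\right) + \left(5 + 0 \cdot 7\right) = 5740 + \left(5 + 0\right) = 5740 + 5 = 5745$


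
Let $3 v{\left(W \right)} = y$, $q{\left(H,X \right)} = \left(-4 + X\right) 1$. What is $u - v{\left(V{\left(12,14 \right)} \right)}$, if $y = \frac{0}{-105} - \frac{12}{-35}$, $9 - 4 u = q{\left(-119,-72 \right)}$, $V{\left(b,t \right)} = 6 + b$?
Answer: $\frac{2959}{140} \approx 21.136$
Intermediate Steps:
$q{\left(H,X \right)} = -4 + X$
$u = \frac{85}{4}$ ($u = \frac{9}{4} - \frac{-4 - 72}{4} = \frac{9}{4} - -19 = \frac{9}{4} + 19 = \frac{85}{4} \approx 21.25$)
$y = \frac{12}{35}$ ($y = 0 \left(- \frac{1}{105}\right) - - \frac{12}{35} = 0 + \frac{12}{35} = \frac{12}{35} \approx 0.34286$)
$v{\left(W \right)} = \frac{4}{35}$ ($v{\left(W \right)} = \frac{1}{3} \cdot \frac{12}{35} = \frac{4}{35}$)
$u - v{\left(V{\left(12,14 \right)} \right)} = \frac{85}{4} - \frac{4}{35} = \frac{2959}{140}$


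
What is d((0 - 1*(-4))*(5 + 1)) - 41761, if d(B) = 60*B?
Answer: -40321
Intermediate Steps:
d((0 - 1*(-4))*(5 + 1)) - 41761 = 60*((0 - 1*(-4))*(5 + 1)) - 41761 = 60*((0 + 4)*6) - 41761 = 60*(4*6) - 41761 = 60*24 - 41761 = 1440 - 41761 = -40321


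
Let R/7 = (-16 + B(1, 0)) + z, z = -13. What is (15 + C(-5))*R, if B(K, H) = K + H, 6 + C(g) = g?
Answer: -784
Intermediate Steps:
C(g) = -6 + g
B(K, H) = H + K
R = -196 (R = 7*((-16 + (0 + 1)) - 13) = 7*((-16 + 1) - 13) = 7*(-15 - 13) = 7*(-28) = -196)
(15 + C(-5))*R = (15 + (-6 - 5))*(-196) = (15 - 11)*(-196) = 4*(-196) = -784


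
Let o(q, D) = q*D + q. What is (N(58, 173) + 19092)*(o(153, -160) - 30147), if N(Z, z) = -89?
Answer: -1035169422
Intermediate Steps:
o(q, D) = q + D*q (o(q, D) = D*q + q = q + D*q)
(N(58, 173) + 19092)*(o(153, -160) - 30147) = (-89 + 19092)*(153*(1 - 160) - 30147) = 19003*(153*(-159) - 30147) = 19003*(-24327 - 30147) = 19003*(-54474) = -1035169422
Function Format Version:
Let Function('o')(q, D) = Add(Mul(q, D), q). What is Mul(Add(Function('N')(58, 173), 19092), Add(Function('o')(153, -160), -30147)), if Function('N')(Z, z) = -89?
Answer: -1035169422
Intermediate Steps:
Function('o')(q, D) = Add(q, Mul(D, q)) (Function('o')(q, D) = Add(Mul(D, q), q) = Add(q, Mul(D, q)))
Mul(Add(Function('N')(58, 173), 19092), Add(Function('o')(153, -160), -30147)) = Mul(Add(-89, 19092), Add(Mul(153, Add(1, -160)), -30147)) = Mul(19003, Add(Mul(153, -159), -30147)) = Mul(19003, Add(-24327, -30147)) = Mul(19003, -54474) = -1035169422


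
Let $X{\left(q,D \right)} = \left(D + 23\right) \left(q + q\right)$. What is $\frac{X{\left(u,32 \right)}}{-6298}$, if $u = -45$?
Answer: $\frac{2475}{3149} \approx 0.78596$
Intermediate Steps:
$X{\left(q,D \right)} = 2 q \left(23 + D\right)$ ($X{\left(q,D \right)} = \left(23 + D\right) 2 q = 2 q \left(23 + D\right)$)
$\frac{X{\left(u,32 \right)}}{-6298} = \frac{2 \left(-45\right) \left(23 + 32\right)}{-6298} = 2 \left(-45\right) 55 \left(- \frac{1}{6298}\right) = \left(-4950\right) \left(- \frac{1}{6298}\right) = \frac{2475}{3149}$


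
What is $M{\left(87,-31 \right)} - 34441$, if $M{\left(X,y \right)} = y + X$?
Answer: $-34385$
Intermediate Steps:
$M{\left(X,y \right)} = X + y$
$M{\left(87,-31 \right)} - 34441 = \left(87 - 31\right) - 34441 = 56 - 34441 = -34385$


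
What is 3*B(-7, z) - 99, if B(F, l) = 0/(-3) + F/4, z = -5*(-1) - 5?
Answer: -417/4 ≈ -104.25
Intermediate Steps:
z = 0 (z = 5 - 5 = 0)
B(F, l) = F/4 (B(F, l) = 0*(-1/3) + F*(1/4) = 0 + F/4 = F/4)
3*B(-7, z) - 99 = 3*((1/4)*(-7)) - 99 = 3*(-7/4) - 99 = -21/4 - 99 = -417/4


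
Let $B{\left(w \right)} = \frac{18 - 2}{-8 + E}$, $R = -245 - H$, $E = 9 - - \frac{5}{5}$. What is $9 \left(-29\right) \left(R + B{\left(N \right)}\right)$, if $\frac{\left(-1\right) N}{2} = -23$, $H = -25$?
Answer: $55332$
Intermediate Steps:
$N = 46$ ($N = \left(-2\right) \left(-23\right) = 46$)
$E = 10$ ($E = 9 - \left(-5\right) \frac{1}{5} = 9 - -1 = 9 + 1 = 10$)
$R = -220$ ($R = -245 - -25 = -245 + 25 = -220$)
$B{\left(w \right)} = 8$ ($B{\left(w \right)} = \frac{18 - 2}{-8 + 10} = \frac{16}{2} = 16 \cdot \frac{1}{2} = 8$)
$9 \left(-29\right) \left(R + B{\left(N \right)}\right) = 9 \left(-29\right) \left(-220 + 8\right) = \left(-261\right) \left(-212\right) = 55332$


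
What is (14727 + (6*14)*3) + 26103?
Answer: 41082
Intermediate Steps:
(14727 + (6*14)*3) + 26103 = (14727 + 84*3) + 26103 = (14727 + 252) + 26103 = 14979 + 26103 = 41082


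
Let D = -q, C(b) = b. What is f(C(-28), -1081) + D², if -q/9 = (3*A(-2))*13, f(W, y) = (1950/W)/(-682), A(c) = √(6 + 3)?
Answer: 10586909307/9548 ≈ 1.1088e+6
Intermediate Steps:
A(c) = 3 (A(c) = √9 = 3)
f(W, y) = -975/(341*W) (f(W, y) = (1950/W)*(-1/682) = -975/(341*W))
q = -1053 (q = -9*3*3*13 = -81*13 = -9*117 = -1053)
D = 1053 (D = -1*(-1053) = 1053)
f(C(-28), -1081) + D² = -975/341/(-28) + 1053² = -975/341*(-1/28) + 1108809 = 975/9548 + 1108809 = 10586909307/9548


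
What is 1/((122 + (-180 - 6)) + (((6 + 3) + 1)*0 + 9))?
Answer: -1/55 ≈ -0.018182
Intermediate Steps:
1/((122 + (-180 - 6)) + (((6 + 3) + 1)*0 + 9)) = 1/((122 - 186) + ((9 + 1)*0 + 9)) = 1/(-64 + (10*0 + 9)) = 1/(-64 + (0 + 9)) = 1/(-64 + 9) = 1/(-55) = -1/55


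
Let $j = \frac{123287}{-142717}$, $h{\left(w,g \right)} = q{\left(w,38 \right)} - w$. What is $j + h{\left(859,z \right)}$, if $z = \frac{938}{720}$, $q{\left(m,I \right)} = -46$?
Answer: $- \frac{129282172}{142717} \approx -905.86$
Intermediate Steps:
$z = \frac{469}{360}$ ($z = 938 \cdot \frac{1}{720} = \frac{469}{360} \approx 1.3028$)
$h{\left(w,g \right)} = -46 - w$
$j = - \frac{123287}{142717}$ ($j = 123287 \left(- \frac{1}{142717}\right) = - \frac{123287}{142717} \approx -0.86386$)
$j + h{\left(859,z \right)} = - \frac{123287}{142717} - 905 = - \frac{129282172}{142717}$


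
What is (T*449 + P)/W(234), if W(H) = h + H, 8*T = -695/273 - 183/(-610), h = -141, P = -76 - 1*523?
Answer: -15834979/2031120 ≈ -7.7962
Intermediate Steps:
P = -599 (P = -76 - 523 = -599)
T = -6131/21840 (T = (-695/273 - 183/(-610))/8 = (-695*1/273 - 183*(-1/610))/8 = (-695/273 + 3/10)/8 = (1/8)*(-6131/2730) = -6131/21840 ≈ -0.28072)
W(H) = -141 + H
(T*449 + P)/W(234) = (-6131/21840*449 - 599)/(-141 + 234) = (-2752819/21840 - 599)/93 = -15834979/21840*1/93 = -15834979/2031120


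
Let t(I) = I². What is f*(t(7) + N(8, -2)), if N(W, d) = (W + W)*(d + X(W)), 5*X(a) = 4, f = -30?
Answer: -894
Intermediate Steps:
X(a) = ⅘ (X(a) = (⅕)*4 = ⅘)
N(W, d) = 2*W*(⅘ + d) (N(W, d) = (W + W)*(d + ⅘) = (2*W)*(⅘ + d) = 2*W*(⅘ + d))
f*(t(7) + N(8, -2)) = -30*(7² + (⅖)*8*(4 + 5*(-2))) = -30*(49 + (⅖)*8*(4 - 10)) = -30*(49 + (⅖)*8*(-6)) = -30*(49 - 96/5) = -30*149/5 = -894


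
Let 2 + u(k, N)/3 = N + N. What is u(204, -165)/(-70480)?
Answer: 249/17620 ≈ 0.014132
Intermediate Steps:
u(k, N) = -6 + 6*N (u(k, N) = -6 + 3*(N + N) = -6 + 3*(2*N) = -6 + 6*N)
u(204, -165)/(-70480) = (-6 + 6*(-165))/(-70480) = (-6 - 990)*(-1/70480) = -996*(-1/70480) = 249/17620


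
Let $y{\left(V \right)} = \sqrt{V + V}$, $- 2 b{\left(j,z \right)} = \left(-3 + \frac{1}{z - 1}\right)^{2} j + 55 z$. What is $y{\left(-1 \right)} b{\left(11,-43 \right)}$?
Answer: $\frac{398551 i \sqrt{2}}{352} \approx 1601.2 i$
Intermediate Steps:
$b{\left(j,z \right)} = - \frac{55 z}{2} - \frac{j \left(-3 + \frac{1}{-1 + z}\right)^{2}}{2}$ ($b{\left(j,z \right)} = - \frac{\left(-3 + \frac{1}{z - 1}\right)^{2} j + 55 z}{2} = - \frac{\left(-3 + \frac{1}{-1 + z}\right)^{2} j + 55 z}{2} = - \frac{j \left(-3 + \frac{1}{-1 + z}\right)^{2} + 55 z}{2} = - \frac{55 z + j \left(-3 + \frac{1}{-1 + z}\right)^{2}}{2} = - \frac{55 z}{2} - \frac{j \left(-3 + \frac{1}{-1 + z}\right)^{2}}{2}$)
$y{\left(V \right)} = \sqrt{2} \sqrt{V}$ ($y{\left(V \right)} = \sqrt{2 V} = \sqrt{2} \sqrt{V}$)
$y{\left(-1 \right)} b{\left(11,-43 \right)} = \sqrt{2} \sqrt{-1} \left(\left(- \frac{55}{2}\right) \left(-43\right) - \frac{11 \left(-4 + 3 \left(-43\right)\right)^{2}}{2 \left(-1 - 43\right)^{2}}\right) = \sqrt{2} i \left(\frac{2365}{2} - \frac{11 \left(-4 - 129\right)^{2}}{2 \cdot 1936}\right) = i \sqrt{2} \left(\frac{2365}{2} - \frac{11}{2} \cdot \frac{1}{1936} \left(-133\right)^{2}\right) = i \sqrt{2} \left(\frac{2365}{2} - \frac{11}{2} \cdot \frac{1}{1936} \cdot 17689\right) = i \sqrt{2} \left(\frac{2365}{2} - \frac{17689}{352}\right) = i \sqrt{2} \cdot \frac{398551}{352} = \frac{398551 i \sqrt{2}}{352}$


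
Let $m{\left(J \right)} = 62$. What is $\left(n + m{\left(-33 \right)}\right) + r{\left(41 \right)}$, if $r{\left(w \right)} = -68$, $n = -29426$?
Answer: $-29432$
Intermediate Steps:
$\left(n + m{\left(-33 \right)}\right) + r{\left(41 \right)} = \left(-29426 + 62\right) - 68 = -29364 - 68 = -29432$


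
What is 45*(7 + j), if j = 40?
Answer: 2115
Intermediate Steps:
45*(7 + j) = 45*(7 + 40) = 45*47 = 2115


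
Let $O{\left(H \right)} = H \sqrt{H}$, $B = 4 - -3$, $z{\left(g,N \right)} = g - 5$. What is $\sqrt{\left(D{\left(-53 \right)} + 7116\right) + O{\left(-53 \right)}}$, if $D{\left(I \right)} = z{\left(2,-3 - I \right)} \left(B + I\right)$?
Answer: $\sqrt{7254 - 53 i \sqrt{53}} \approx 85.201 - 2.2643 i$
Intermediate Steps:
$z{\left(g,N \right)} = -5 + g$
$B = 7$ ($B = 4 + 3 = 7$)
$D{\left(I \right)} = -21 - 3 I$ ($D{\left(I \right)} = \left(-5 + 2\right) \left(7 + I\right) = - 3 \left(7 + I\right) = -21 - 3 I$)
$O{\left(H \right)} = H^{\frac{3}{2}}$
$\sqrt{\left(D{\left(-53 \right)} + 7116\right) + O{\left(-53 \right)}} = \sqrt{\left(\left(-21 - -159\right) + 7116\right) + \left(-53\right)^{\frac{3}{2}}} = \sqrt{\left(\left(-21 + 159\right) + 7116\right) - 53 i \sqrt{53}} = \sqrt{\left(138 + 7116\right) - 53 i \sqrt{53}} = \sqrt{7254 - 53 i \sqrt{53}}$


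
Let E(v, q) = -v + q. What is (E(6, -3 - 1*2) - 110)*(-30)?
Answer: 3630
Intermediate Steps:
E(v, q) = q - v
(E(6, -3 - 1*2) - 110)*(-30) = (((-3 - 1*2) - 1*6) - 110)*(-30) = (((-3 - 2) - 6) - 110)*(-30) = ((-5 - 6) - 110)*(-30) = (-11 - 110)*(-30) = -121*(-30) = 3630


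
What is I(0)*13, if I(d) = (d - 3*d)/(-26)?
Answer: 0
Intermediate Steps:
I(d) = d/13 (I(d) = -2*d*(-1/26) = d/13)
I(0)*13 = ((1/13)*0)*13 = 0*13 = 0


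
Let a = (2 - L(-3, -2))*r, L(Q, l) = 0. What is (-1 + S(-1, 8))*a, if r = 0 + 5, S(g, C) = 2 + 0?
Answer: 10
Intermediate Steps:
S(g, C) = 2
r = 5
a = 10 (a = (2 - 1*0)*5 = (2 + 0)*5 = 2*5 = 10)
(-1 + S(-1, 8))*a = (-1 + 2)*10 = 1*10 = 10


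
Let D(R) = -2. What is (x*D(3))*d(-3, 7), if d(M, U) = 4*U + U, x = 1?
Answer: -70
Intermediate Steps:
d(M, U) = 5*U
(x*D(3))*d(-3, 7) = (1*(-2))*(5*7) = -2*35 = -70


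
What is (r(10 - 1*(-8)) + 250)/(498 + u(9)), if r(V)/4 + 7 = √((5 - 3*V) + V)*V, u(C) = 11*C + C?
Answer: 37/101 + 12*I*√31/101 ≈ 0.36634 + 0.66152*I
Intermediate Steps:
u(C) = 12*C
r(V) = -28 + 4*V*√(5 - 2*V) (r(V) = -28 + 4*(√((5 - 3*V) + V)*V) = -28 + 4*(√(5 - 2*V)*V) = -28 + 4*(V*√(5 - 2*V)) = -28 + 4*V*√(5 - 2*V))
(r(10 - 1*(-8)) + 250)/(498 + u(9)) = ((-28 + 4*(10 - 1*(-8))*√(5 - 2*(10 - 1*(-8)))) + 250)/(498 + 12*9) = ((-28 + 4*(10 + 8)*√(5 - 2*(10 + 8))) + 250)/(498 + 108) = ((-28 + 4*18*√(5 - 2*18)) + 250)/606 = ((-28 + 4*18*√(5 - 36)) + 250)*(1/606) = ((-28 + 4*18*√(-31)) + 250)*(1/606) = ((-28 + 4*18*(I*√31)) + 250)*(1/606) = ((-28 + 72*I*√31) + 250)*(1/606) = (222 + 72*I*√31)*(1/606) = 37/101 + 12*I*√31/101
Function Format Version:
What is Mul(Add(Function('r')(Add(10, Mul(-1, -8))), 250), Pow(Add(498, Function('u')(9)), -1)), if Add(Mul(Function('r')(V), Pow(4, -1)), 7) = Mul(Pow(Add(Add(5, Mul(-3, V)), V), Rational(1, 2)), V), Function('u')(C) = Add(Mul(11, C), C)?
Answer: Add(Rational(37, 101), Mul(Rational(12, 101), I, Pow(31, Rational(1, 2)))) ≈ Add(0.36634, Mul(0.66152, I))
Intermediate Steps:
Function('u')(C) = Mul(12, C)
Function('r')(V) = Add(-28, Mul(4, V, Pow(Add(5, Mul(-2, V)), Rational(1, 2)))) (Function('r')(V) = Add(-28, Mul(4, Mul(Pow(Add(Add(5, Mul(-3, V)), V), Rational(1, 2)), V))) = Add(-28, Mul(4, Mul(Pow(Add(5, Mul(-2, V)), Rational(1, 2)), V))) = Add(-28, Mul(4, Mul(V, Pow(Add(5, Mul(-2, V)), Rational(1, 2))))) = Add(-28, Mul(4, V, Pow(Add(5, Mul(-2, V)), Rational(1, 2)))))
Mul(Add(Function('r')(Add(10, Mul(-1, -8))), 250), Pow(Add(498, Function('u')(9)), -1)) = Mul(Add(Add(-28, Mul(4, Add(10, Mul(-1, -8)), Pow(Add(5, Mul(-2, Add(10, Mul(-1, -8)))), Rational(1, 2)))), 250), Pow(Add(498, Mul(12, 9)), -1)) = Mul(Add(Add(-28, Mul(4, Add(10, 8), Pow(Add(5, Mul(-2, Add(10, 8))), Rational(1, 2)))), 250), Pow(Add(498, 108), -1)) = Mul(Add(Add(-28, Mul(4, 18, Pow(Add(5, Mul(-2, 18)), Rational(1, 2)))), 250), Pow(606, -1)) = Mul(Add(Add(-28, Mul(4, 18, Pow(Add(5, -36), Rational(1, 2)))), 250), Rational(1, 606)) = Mul(Add(Add(-28, Mul(4, 18, Pow(-31, Rational(1, 2)))), 250), Rational(1, 606)) = Mul(Add(Add(-28, Mul(4, 18, Mul(I, Pow(31, Rational(1, 2))))), 250), Rational(1, 606)) = Mul(Add(Add(-28, Mul(72, I, Pow(31, Rational(1, 2)))), 250), Rational(1, 606)) = Mul(Add(222, Mul(72, I, Pow(31, Rational(1, 2)))), Rational(1, 606)) = Add(Rational(37, 101), Mul(Rational(12, 101), I, Pow(31, Rational(1, 2))))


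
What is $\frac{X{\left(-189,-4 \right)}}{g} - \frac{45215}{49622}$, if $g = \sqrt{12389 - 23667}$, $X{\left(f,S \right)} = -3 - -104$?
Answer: $- \frac{45215}{49622} - \frac{101 i \sqrt{11278}}{11278} \approx -0.91119 - 0.95105 i$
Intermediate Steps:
$X{\left(f,S \right)} = 101$ ($X{\left(f,S \right)} = -3 + 104 = 101$)
$g = i \sqrt{11278}$ ($g = \sqrt{-11278} = i \sqrt{11278} \approx 106.2 i$)
$\frac{X{\left(-189,-4 \right)}}{g} - \frac{45215}{49622} = \frac{101}{i \sqrt{11278}} - \frac{45215}{49622} = 101 \left(- \frac{i \sqrt{11278}}{11278}\right) - \frac{45215}{49622} = - \frac{101 i \sqrt{11278}}{11278} - \frac{45215}{49622} = - \frac{45215}{49622} - \frac{101 i \sqrt{11278}}{11278}$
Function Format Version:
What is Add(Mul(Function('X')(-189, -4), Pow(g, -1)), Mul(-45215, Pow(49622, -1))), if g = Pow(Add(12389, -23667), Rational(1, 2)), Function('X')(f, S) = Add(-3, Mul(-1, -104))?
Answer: Add(Rational(-45215, 49622), Mul(Rational(-101, 11278), I, Pow(11278, Rational(1, 2)))) ≈ Add(-0.91119, Mul(-0.95105, I))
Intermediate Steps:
Function('X')(f, S) = 101 (Function('X')(f, S) = Add(-3, 104) = 101)
g = Mul(I, Pow(11278, Rational(1, 2))) (g = Pow(-11278, Rational(1, 2)) = Mul(I, Pow(11278, Rational(1, 2))) ≈ Mul(106.20, I))
Add(Mul(Function('X')(-189, -4), Pow(g, -1)), Mul(-45215, Pow(49622, -1))) = Add(Mul(101, Pow(Mul(I, Pow(11278, Rational(1, 2))), -1)), Mul(-45215, Pow(49622, -1))) = Add(Mul(101, Mul(Rational(-1, 11278), I, Pow(11278, Rational(1, 2)))), Mul(-45215, Rational(1, 49622))) = Add(Mul(Rational(-101, 11278), I, Pow(11278, Rational(1, 2))), Rational(-45215, 49622)) = Add(Rational(-45215, 49622), Mul(Rational(-101, 11278), I, Pow(11278, Rational(1, 2))))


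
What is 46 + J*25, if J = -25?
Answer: -579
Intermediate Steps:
46 + J*25 = 46 - 25*25 = 46 - 625 = -579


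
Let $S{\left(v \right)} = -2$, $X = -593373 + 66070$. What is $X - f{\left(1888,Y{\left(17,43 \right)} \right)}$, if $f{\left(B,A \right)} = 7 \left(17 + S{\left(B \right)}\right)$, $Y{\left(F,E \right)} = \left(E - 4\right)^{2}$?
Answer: $-527408$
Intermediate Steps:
$Y{\left(F,E \right)} = \left(-4 + E\right)^{2}$
$X = -527303$
$f{\left(B,A \right)} = 105$ ($f{\left(B,A \right)} = 7 \left(17 - 2\right) = 7 \cdot 15 = 105$)
$X - f{\left(1888,Y{\left(17,43 \right)} \right)} = -527303 - 105 = -527408$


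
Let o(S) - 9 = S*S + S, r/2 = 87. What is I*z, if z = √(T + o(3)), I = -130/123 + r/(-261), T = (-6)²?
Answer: -212*√57/123 ≈ -13.013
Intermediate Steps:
r = 174 (r = 2*87 = 174)
o(S) = 9 + S + S² (o(S) = 9 + (S*S + S) = 9 + (S² + S) = 9 + (S + S²) = 9 + S + S²)
T = 36
I = -212/123 (I = -130/123 + 174/(-261) = -130*1/123 + 174*(-1/261) = -130/123 - ⅔ = -212/123 ≈ -1.7236)
z = √57 (z = √(36 + (9 + 3 + 3²)) = √(36 + (9 + 3 + 9)) = √(36 + 21) = √57 ≈ 7.5498)
I*z = -212*√57/123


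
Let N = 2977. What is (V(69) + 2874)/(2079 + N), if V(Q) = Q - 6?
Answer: 2937/5056 ≈ 0.58089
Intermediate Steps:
V(Q) = -6 + Q
(V(69) + 2874)/(2079 + N) = ((-6 + 69) + 2874)/(2079 + 2977) = (63 + 2874)/5056 = 2937*(1/5056) = 2937/5056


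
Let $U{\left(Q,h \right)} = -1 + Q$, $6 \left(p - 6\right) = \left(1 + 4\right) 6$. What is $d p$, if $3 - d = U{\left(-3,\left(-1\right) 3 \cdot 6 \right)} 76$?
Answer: $3377$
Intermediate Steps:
$p = 11$ ($p = 6 + \frac{\left(1 + 4\right) 6}{6} = 6 + \frac{5 \cdot 6}{6} = 6 + \frac{1}{6} \cdot 30 = 6 + 5 = 11$)
$d = 307$ ($d = 3 - \left(-1 - 3\right) 76 = 3 - \left(-4\right) 76 = 3 - -304 = 3 + 304 = 307$)
$d p = 307 \cdot 11 = 3377$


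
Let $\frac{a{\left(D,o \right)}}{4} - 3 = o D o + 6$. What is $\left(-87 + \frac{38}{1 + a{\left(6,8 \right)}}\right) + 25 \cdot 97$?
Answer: $\frac{3677712}{1573} \approx 2338.0$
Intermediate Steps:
$a{\left(D,o \right)} = 36 + 4 D o^{2}$ ($a{\left(D,o \right)} = 12 + 4 \left(o D o + 6\right) = 12 + 4 \left(D o o + 6\right) = 12 + 4 \left(D o^{2} + 6\right) = 12 + 4 \left(6 + D o^{2}\right) = 12 + \left(24 + 4 D o^{2}\right) = 36 + 4 D o^{2}$)
$\left(-87 + \frac{38}{1 + a{\left(6,8 \right)}}\right) + 25 \cdot 97 = \left(-87 + \frac{38}{1 + \left(36 + 4 \cdot 6 \cdot 8^{2}\right)}\right) + 25 \cdot 97 = \left(-87 + \frac{38}{1 + \left(36 + 4 \cdot 6 \cdot 64\right)}\right) + 2425 = \left(-87 + \frac{38}{1 + \left(36 + 1536\right)}\right) + 2425 = \left(-87 + \frac{38}{1 + 1572}\right) + 2425 = \left(-87 + \frac{38}{1573}\right) + 2425 = - \frac{136813}{1573} + 2425 = \frac{3677712}{1573}$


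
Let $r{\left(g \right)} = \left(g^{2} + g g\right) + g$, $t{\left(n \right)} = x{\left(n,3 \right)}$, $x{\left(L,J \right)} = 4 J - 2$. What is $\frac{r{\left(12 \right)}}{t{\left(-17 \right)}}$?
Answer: $30$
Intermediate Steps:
$x{\left(L,J \right)} = -2 + 4 J$
$t{\left(n \right)} = 10$ ($t{\left(n \right)} = -2 + 4 \cdot 3 = -2 + 12 = 10$)
$r{\left(g \right)} = g + 2 g^{2}$ ($r{\left(g \right)} = \left(g^{2} + g^{2}\right) + g = 2 g^{2} + g = g + 2 g^{2}$)
$\frac{r{\left(12 \right)}}{t{\left(-17 \right)}} = \frac{12 \left(1 + 2 \cdot 12\right)}{10} = 12 \left(1 + 24\right) \frac{1}{10} = 12 \cdot 25 \cdot \frac{1}{10} = 300 \cdot \frac{1}{10} = 30$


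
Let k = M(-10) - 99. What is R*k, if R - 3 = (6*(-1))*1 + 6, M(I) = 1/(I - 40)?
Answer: -14853/50 ≈ -297.06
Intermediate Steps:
M(I) = 1/(-40 + I)
R = 3 (R = 3 + ((6*(-1))*1 + 6) = 3 + (-6*1 + 6) = 3 + (-6 + 6) = 3 + 0 = 3)
k = -4951/50 (k = 1/(-40 - 10) - 99 = 1/(-50) - 99 = -1/50 - 99 = -4951/50 ≈ -99.020)
R*k = 3*(-4951/50) = -14853/50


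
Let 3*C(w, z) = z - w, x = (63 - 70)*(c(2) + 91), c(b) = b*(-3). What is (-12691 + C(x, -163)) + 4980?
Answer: -7567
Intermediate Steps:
c(b) = -3*b
x = -595 (x = (63 - 70)*(-3*2 + 91) = -7*(-6 + 91) = -7*85 = -595)
C(w, z) = -w/3 + z/3 (C(w, z) = (z - w)/3 = -w/3 + z/3)
(-12691 + C(x, -163)) + 4980 = (-12691 + (-⅓*(-595) + (⅓)*(-163))) + 4980 = (-12691 + (595/3 - 163/3)) + 4980 = (-12691 + 144) + 4980 = -12547 + 4980 = -7567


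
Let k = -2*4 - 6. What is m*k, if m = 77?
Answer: -1078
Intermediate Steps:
k = -14 (k = -8 - 6 = -14)
m*k = 77*(-14) = -1078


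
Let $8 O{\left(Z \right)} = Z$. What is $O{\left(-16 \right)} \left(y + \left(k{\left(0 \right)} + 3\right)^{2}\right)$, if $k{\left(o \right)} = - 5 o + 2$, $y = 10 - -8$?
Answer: $-86$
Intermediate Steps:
$y = 18$ ($y = 10 + 8 = 18$)
$O{\left(Z \right)} = \frac{Z}{8}$
$k{\left(o \right)} = 2 - 5 o$
$O{\left(-16 \right)} \left(y + \left(k{\left(0 \right)} + 3\right)^{2}\right) = \frac{1}{8} \left(-16\right) \left(18 + \left(\left(2 - 0\right) + 3\right)^{2}\right) = - 2 \left(18 + \left(\left(2 + 0\right) + 3\right)^{2}\right) = - 2 \left(18 + \left(2 + 3\right)^{2}\right) = - 2 \left(18 + 5^{2}\right) = - 2 \left(18 + 25\right) = \left(-2\right) 43 = -86$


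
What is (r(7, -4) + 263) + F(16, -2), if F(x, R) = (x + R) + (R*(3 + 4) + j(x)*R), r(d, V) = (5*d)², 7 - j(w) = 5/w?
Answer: 11797/8 ≈ 1474.6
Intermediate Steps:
j(w) = 7 - 5/w
r(d, V) = 25*d²
F(x, R) = x + 8*R + R*(7 - 5/x) (F(x, R) = (x + R) + (R*(3 + 4) + (7 - 5/x)*R) = (R + x) + (R*7 + R*(7 - 5/x)) = (R + x) + (7*R + R*(7 - 5/x)) = x + 8*R + R*(7 - 5/x))
(r(7, -4) + 263) + F(16, -2) = (25*7² + 263) + (16 + 15*(-2) - 5*(-2)/16) = (25*49 + 263) + (16 - 30 - 5*(-2)*1/16) = (1225 + 263) + (16 - 30 + 5/8) = 1488 - 107/8 = 11797/8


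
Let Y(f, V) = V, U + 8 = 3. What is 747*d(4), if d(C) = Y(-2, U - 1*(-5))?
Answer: 0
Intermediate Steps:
U = -5 (U = -8 + 3 = -5)
d(C) = 0 (d(C) = -5 - 1*(-5) = -5 + 5 = 0)
747*d(4) = 747*0 = 0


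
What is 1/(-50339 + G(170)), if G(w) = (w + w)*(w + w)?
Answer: 1/65261 ≈ 1.5323e-5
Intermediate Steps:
G(w) = 4*w**2 (G(w) = (2*w)*(2*w) = 4*w**2)
1/(-50339 + G(170)) = 1/(-50339 + 4*170**2) = 1/(-50339 + 4*28900) = 1/(-50339 + 115600) = 1/65261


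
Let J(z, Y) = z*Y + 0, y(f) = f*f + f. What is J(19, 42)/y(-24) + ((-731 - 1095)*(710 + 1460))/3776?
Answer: -22752527/21712 ≈ -1047.9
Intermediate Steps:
y(f) = f + f**2 (y(f) = f**2 + f = f + f**2)
J(z, Y) = Y*z (J(z, Y) = Y*z + 0 = Y*z)
J(19, 42)/y(-24) + ((-731 - 1095)*(710 + 1460))/3776 = (42*19)/((-24*(1 - 24))) + ((-731 - 1095)*(710 + 1460))/3776 = 798/((-24*(-23))) - 1826*2170*(1/3776) = 798/552 - 3962420*1/3776 = 798*(1/552) - 990605/944 = 133/92 - 990605/944 = -22752527/21712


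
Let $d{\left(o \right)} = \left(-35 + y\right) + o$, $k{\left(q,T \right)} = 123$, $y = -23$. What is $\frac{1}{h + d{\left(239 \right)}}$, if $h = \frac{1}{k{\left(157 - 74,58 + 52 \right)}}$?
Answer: $\frac{123}{22264} \approx 0.0055246$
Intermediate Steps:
$h = \frac{1}{123} \approx 0.0081301$
$d{\left(o \right)} = -58 + o$ ($d{\left(o \right)} = \left(-35 - 23\right) + o = -58 + o$)
$\frac{1}{h + d{\left(239 \right)}} = \frac{1}{\frac{1}{123} + \left(-58 + 239\right)} = \frac{1}{\frac{1}{123} + 181} = \frac{1}{\frac{22264}{123}} = \frac{123}{22264}$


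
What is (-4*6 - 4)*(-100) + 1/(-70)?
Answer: 195999/70 ≈ 2800.0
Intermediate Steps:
(-4*6 - 4)*(-100) + 1/(-70) = (-24 - 4)*(-100) - 1/70 = -28*(-100) - 1/70 = 2800 - 1/70 = 195999/70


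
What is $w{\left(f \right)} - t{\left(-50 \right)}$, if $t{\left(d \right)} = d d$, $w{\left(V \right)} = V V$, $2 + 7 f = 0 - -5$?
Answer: $- \frac{122491}{49} \approx -2499.8$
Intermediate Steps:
$f = \frac{3}{7}$ ($f = - \frac{2}{7} + \frac{0 - -5}{7} = - \frac{2}{7} + \frac{0 + 5}{7} = - \frac{2}{7} + \frac{1}{7} \cdot 5 = - \frac{2}{7} + \frac{5}{7} = \frac{3}{7} \approx 0.42857$)
$w{\left(V \right)} = V^{2}$
$t{\left(d \right)} = d^{2}$
$w{\left(f \right)} - t{\left(-50 \right)} = \left(\frac{3}{7}\right)^{2} - \left(-50\right)^{2} = \frac{9}{49} - 2500 = - \frac{122491}{49}$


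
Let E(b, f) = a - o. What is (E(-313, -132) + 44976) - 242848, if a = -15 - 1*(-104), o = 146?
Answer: -197929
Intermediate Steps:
a = 89 (a = -15 + 104 = 89)
E(b, f) = -57 (E(b, f) = 89 - 1*146 = 89 - 146 = -57)
(E(-313, -132) + 44976) - 242848 = (-57 + 44976) - 242848 = 44919 - 242848 = -197929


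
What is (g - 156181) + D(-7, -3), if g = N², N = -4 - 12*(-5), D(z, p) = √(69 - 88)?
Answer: -153045 + I*√19 ≈ -1.5305e+5 + 4.3589*I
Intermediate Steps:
D(z, p) = I*√19 (D(z, p) = √(-19) = I*√19)
N = 56 (N = -4 + 60 = 56)
g = 3136 (g = 56² = 3136)
(g - 156181) + D(-7, -3) = (3136 - 156181) + I*√19 = -153045 + I*√19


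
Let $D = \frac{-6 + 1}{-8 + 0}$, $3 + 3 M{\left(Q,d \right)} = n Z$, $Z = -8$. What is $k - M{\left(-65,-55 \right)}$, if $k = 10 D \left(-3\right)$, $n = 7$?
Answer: $\frac{11}{12} \approx 0.91667$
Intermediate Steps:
$M{\left(Q,d \right)} = - \frac{59}{3}$ ($M{\left(Q,d \right)} = -1 + \frac{7 \left(-8\right)}{3} = -1 + \frac{1}{3} \left(-56\right) = -1 - \frac{56}{3} = - \frac{59}{3}$)
$D = \frac{5}{8}$ ($D = - \frac{5}{-8} = \left(-5\right) \left(- \frac{1}{8}\right) = \frac{5}{8} \approx 0.625$)
$k = - \frac{75}{4}$ ($k = 10 \cdot \frac{5}{8} \left(-3\right) = \frac{25}{4} \left(-3\right) = - \frac{75}{4} \approx -18.75$)
$k - M{\left(-65,-55 \right)} = - \frac{75}{4} - - \frac{59}{3} = - \frac{75}{4} + \frac{59}{3} = \frac{11}{12}$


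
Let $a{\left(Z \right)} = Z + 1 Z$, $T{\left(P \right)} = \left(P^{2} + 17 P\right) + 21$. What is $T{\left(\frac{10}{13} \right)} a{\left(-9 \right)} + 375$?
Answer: $- \frac{42087}{169} \approx -249.04$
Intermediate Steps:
$T{\left(P \right)} = 21 + P^{2} + 17 P$
$a{\left(Z \right)} = 2 Z$ ($a{\left(Z \right)} = Z + Z = 2 Z$)
$T{\left(\frac{10}{13} \right)} a{\left(-9 \right)} + 375 = \left(21 + \left(\frac{10}{13}\right)^{2} + 17 \cdot \frac{10}{13}\right) 2 \left(-9\right) + 375 = \left(21 + \left(10 \cdot \frac{1}{13}\right)^{2} + 17 \cdot 10 \cdot \frac{1}{13}\right) \left(-18\right) + 375 = \left(21 + \left(\frac{10}{13}\right)^{2} + 17 \cdot \frac{10}{13}\right) \left(-18\right) + 375 = \left(21 + \frac{100}{169} + \frac{170}{13}\right) \left(-18\right) + 375 = \frac{5859}{169} \left(-18\right) + 375 = - \frac{105462}{169} + 375 = - \frac{42087}{169}$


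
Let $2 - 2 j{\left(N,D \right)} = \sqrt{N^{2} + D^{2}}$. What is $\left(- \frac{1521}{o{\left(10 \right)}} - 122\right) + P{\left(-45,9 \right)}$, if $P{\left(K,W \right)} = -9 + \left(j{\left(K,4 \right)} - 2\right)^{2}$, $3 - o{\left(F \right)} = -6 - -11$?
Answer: $\frac{4563}{4} + \sqrt{2041} \approx 1185.9$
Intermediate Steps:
$j{\left(N,D \right)} = 1 - \frac{\sqrt{D^{2} + N^{2}}}{2}$ ($j{\left(N,D \right)} = 1 - \frac{\sqrt{N^{2} + D^{2}}}{2} = 1 - \frac{\sqrt{D^{2} + N^{2}}}{2}$)
$o{\left(F \right)} = -2$ ($o{\left(F \right)} = 3 - \left(-6 - -11\right) = 3 - \left(-6 + 11\right) = 3 - 5 = -2$)
$P{\left(K,W \right)} = -9 + \left(-1 - \frac{\sqrt{16 + K^{2}}}{2}\right)^{2}$ ($P{\left(K,W \right)} = -9 + \left(\left(1 - \frac{\sqrt{4^{2} + K^{2}}}{2}\right) - 2\right)^{2} = -9 + \left(\left(1 - \frac{\sqrt{16 + K^{2}}}{2}\right) - 2\right)^{2} = -9 + \left(-1 - \frac{\sqrt{16 + K^{2}}}{2}\right)^{2}$)
$\left(- \frac{1521}{o{\left(10 \right)}} - 122\right) + P{\left(-45,9 \right)} = \left(- \frac{1521}{-2} - 122\right) - \left(9 - \frac{\left(2 + \sqrt{16 + \left(-45\right)^{2}}\right)^{2}}{4}\right) = \left(\left(-1521\right) \left(- \frac{1}{2}\right) - 122\right) - \left(9 - \frac{\left(2 + \sqrt{16 + 2025}\right)^{2}}{4}\right) = \left(\frac{1521}{2} - 122\right) - \left(9 - \frac{\left(2 + \sqrt{2041}\right)^{2}}{4}\right) = \frac{1277}{2} - \left(9 - \frac{\left(2 + \sqrt{2041}\right)^{2}}{4}\right) = \frac{1259}{2} + \frac{\left(2 + \sqrt{2041}\right)^{2}}{4}$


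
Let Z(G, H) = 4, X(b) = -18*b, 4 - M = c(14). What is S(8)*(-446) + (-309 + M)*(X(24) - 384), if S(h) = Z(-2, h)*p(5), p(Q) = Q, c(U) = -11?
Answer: 230984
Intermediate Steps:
M = 15 (M = 4 - 1*(-11) = 4 + 11 = 15)
S(h) = 20 (S(h) = 4*5 = 20)
S(8)*(-446) + (-309 + M)*(X(24) - 384) = 20*(-446) + (-309 + 15)*(-18*24 - 384) = -8920 - 294*(-432 - 384) = -8920 - 294*(-816) = -8920 + 239904 = 230984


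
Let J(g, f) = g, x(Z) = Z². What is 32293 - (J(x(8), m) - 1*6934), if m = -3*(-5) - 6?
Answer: 39163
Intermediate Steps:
m = 9 (m = 15 - 6 = 9)
32293 - (J(x(8), m) - 1*6934) = 32293 - (8² - 1*6934) = 32293 - (64 - 6934) = 32293 - 1*(-6870) = 32293 + 6870 = 39163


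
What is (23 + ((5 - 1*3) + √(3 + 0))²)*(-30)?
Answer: -900 - 120*√3 ≈ -1107.8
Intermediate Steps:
(23 + ((5 - 1*3) + √(3 + 0))²)*(-30) = (23 + ((5 - 3) + √3)²)*(-30) = (23 + (2 + √3)²)*(-30) = -690 - 30*(2 + √3)²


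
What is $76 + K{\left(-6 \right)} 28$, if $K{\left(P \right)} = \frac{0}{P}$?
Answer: $76$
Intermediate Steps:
$K{\left(P \right)} = 0$
$76 + K{\left(-6 \right)} 28 = 76 + 0 \cdot 28 = 76 + 0 = 76$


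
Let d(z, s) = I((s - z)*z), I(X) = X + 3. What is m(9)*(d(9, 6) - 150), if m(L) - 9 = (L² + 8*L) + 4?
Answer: -28884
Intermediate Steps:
m(L) = 13 + L² + 8*L (m(L) = 9 + ((L² + 8*L) + 4) = 9 + (4 + L² + 8*L) = 13 + L² + 8*L)
I(X) = 3 + X
d(z, s) = 3 + z*(s - z) (d(z, s) = 3 + (s - z)*z = 3 + z*(s - z))
m(9)*(d(9, 6) - 150) = (13 + 9² + 8*9)*((3 + 9*(6 - 1*9)) - 150) = (13 + 81 + 72)*((3 + 9*(6 - 9)) - 150) = 166*((3 + 9*(-3)) - 150) = 166*((3 - 27) - 150) = 166*(-24 - 150) = 166*(-174) = -28884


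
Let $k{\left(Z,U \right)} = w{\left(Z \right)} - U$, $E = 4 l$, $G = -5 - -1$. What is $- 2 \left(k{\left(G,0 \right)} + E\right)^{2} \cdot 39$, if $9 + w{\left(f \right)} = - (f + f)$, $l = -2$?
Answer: $-6318$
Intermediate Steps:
$G = -4$ ($G = -5 + 1 = -4$)
$w{\left(f \right)} = -9 - 2 f$ ($w{\left(f \right)} = -9 - \left(f + f\right) = -9 - 2 f$)
$E = -8$ ($E = 4 \left(-2\right) = -8$)
$k{\left(Z,U \right)} = -9 - U - 2 Z$ ($k{\left(Z,U \right)} = \left(-9 - 2 Z\right) - U = -9 - U - 2 Z$)
$- 2 \left(k{\left(G,0 \right)} + E\right)^{2} \cdot 39 = - 2 \left(\left(-9 - 0 - -8\right) - 8\right)^{2} \cdot 39 = - 2 \left(\left(-9 + 0 + 8\right) - 8\right)^{2} \cdot 39 = - 2 \left(-1 - 8\right)^{2} \cdot 39 = - 2 \left(-9\right)^{2} \cdot 39 = \left(-2\right) 81 \cdot 39 = \left(-162\right) 39 = -6318$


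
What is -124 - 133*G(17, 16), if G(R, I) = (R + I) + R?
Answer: -6774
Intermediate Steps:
G(R, I) = I + 2*R (G(R, I) = (I + R) + R = I + 2*R)
-124 - 133*G(17, 16) = -124 - 133*(16 + 2*17) = -124 - 133*(16 + 34) = -124 - 133*50 = -124 - 6650 = -6774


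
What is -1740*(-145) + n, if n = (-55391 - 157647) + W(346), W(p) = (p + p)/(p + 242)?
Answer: 5771687/147 ≈ 39263.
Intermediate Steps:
W(p) = 2*p/(242 + p) (W(p) = (2*p)/(242 + p) = 2*p/(242 + p))
n = -31316413/147 (n = (-55391 - 157647) + 2*346/(242 + 346) = -213038 + 2*346/588 = -213038 + 2*346*(1/588) = -213038 + 173/147 = -31316413/147 ≈ -2.1304e+5)
-1740*(-145) + n = -1740*(-145) - 31316413/147 = 252300 - 31316413/147 = 5771687/147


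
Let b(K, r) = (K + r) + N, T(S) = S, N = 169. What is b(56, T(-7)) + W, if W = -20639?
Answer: -20421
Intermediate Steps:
b(K, r) = 169 + K + r (b(K, r) = (K + r) + 169 = 169 + K + r)
b(56, T(-7)) + W = (169 + 56 - 7) - 20639 = 218 - 20639 = -20421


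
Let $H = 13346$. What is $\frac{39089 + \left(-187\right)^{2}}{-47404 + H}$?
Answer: $- \frac{37029}{17029} \approx -2.1745$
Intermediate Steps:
$\frac{39089 + \left(-187\right)^{2}}{-47404 + H} = \frac{39089 + \left(-187\right)^{2}}{-47404 + 13346} = \frac{39089 + 34969}{-34058} = 74058 \left(- \frac{1}{34058}\right) = - \frac{37029}{17029}$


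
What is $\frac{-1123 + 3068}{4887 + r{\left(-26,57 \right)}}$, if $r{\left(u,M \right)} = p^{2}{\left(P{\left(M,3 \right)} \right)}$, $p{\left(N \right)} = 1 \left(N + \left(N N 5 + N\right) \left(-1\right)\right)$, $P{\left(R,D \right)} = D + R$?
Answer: $\frac{1945}{324004887} \approx 6.003 \cdot 10^{-6}$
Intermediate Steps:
$p{\left(N \right)} = - 5 N^{2}$ ($p{\left(N \right)} = 1 \left(N + \left(N^{2} \cdot 5 + N\right) \left(-1\right)\right) = 1 \left(N + \left(5 N^{2} + N\right) \left(-1\right)\right) = 1 \left(N + \left(N + 5 N^{2}\right) \left(-1\right)\right) = 1 \left(N - \left(N + 5 N^{2}\right)\right) = 1 \left(- 5 N^{2}\right) = - 5 N^{2}$)
$r{\left(u,M \right)} = 25 \left(3 + M\right)^{4}$ ($r{\left(u,M \right)} = \left(- 5 \left(3 + M\right)^{2}\right)^{2} = 25 \left(3 + M\right)^{4}$)
$\frac{-1123 + 3068}{4887 + r{\left(-26,57 \right)}} = \frac{-1123 + 3068}{4887 + 25 \left(3 + 57\right)^{4}} = \frac{1945}{4887 + 25 \cdot 60^{4}} = \frac{1945}{4887 + 25 \cdot 12960000} = \frac{1945}{4887 + 324000000} = \frac{1945}{324004887}$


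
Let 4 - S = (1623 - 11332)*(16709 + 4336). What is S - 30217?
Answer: 204295692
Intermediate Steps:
S = 204325909 (S = 4 - (1623 - 11332)*(16709 + 4336) = 4 - (-9709)*21045 = 4 - 1*(-204325905) = 4 + 204325905 = 204325909)
S - 30217 = 204325909 - 30217 = 204295692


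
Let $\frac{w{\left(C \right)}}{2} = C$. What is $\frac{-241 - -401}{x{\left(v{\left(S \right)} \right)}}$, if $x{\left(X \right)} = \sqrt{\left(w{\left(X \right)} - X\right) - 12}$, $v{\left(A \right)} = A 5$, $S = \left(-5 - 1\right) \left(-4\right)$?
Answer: $\frac{80 \sqrt{3}}{9} \approx 15.396$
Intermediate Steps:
$w{\left(C \right)} = 2 C$
$S = 24$ ($S = \left(-6\right) \left(-4\right) = 24$)
$v{\left(A \right)} = 5 A$
$x{\left(X \right)} = \sqrt{-12 + X}$ ($x{\left(X \right)} = \sqrt{\left(2 X - X\right) - 12} = \sqrt{X - 12} = \sqrt{-12 + X}$)
$\frac{-241 - -401}{x{\left(v{\left(S \right)} \right)}} = \frac{-241 - -401}{\sqrt{-12 + 5 \cdot 24}} = \frac{-241 + 401}{\sqrt{-12 + 120}} = \frac{160}{\sqrt{108}} = \frac{160}{6 \sqrt{3}} = 160 \frac{\sqrt{3}}{18} = \frac{80 \sqrt{3}}{9}$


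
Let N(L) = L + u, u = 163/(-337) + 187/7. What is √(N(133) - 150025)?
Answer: 5*I*√33359406906/2359 ≈ 387.13*I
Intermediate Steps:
u = 61878/2359 (u = 163*(-1/337) + 187*(⅐) = -163/337 + 187/7 = 61878/2359 ≈ 26.231)
N(L) = 61878/2359 + L (N(L) = L + 61878/2359 = 61878/2359 + L)
√(N(133) - 150025) = √((61878/2359 + 133) - 150025) = √(375625/2359 - 150025) = √(-353533350/2359) = 5*I*√33359406906/2359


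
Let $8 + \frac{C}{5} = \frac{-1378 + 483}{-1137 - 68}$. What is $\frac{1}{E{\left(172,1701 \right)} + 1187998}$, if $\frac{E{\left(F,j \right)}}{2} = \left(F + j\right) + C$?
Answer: $\frac{241}{287192814} \approx 8.3916 \cdot 10^{-7}$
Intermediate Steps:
$C = - \frac{8745}{241}$ ($C = -40 + 5 \frac{-1378 + 483}{-1137 - 68} = -40 + 5 \left(- \frac{895}{-1205}\right) = -40 + 5 \left(\left(-895\right) \left(- \frac{1}{1205}\right)\right) = -40 + 5 \cdot \frac{179}{241} = -40 + \frac{895}{241} = - \frac{8745}{241} \approx -36.286$)
$E{\left(F,j \right)} = - \frac{17490}{241} + 2 F + 2 j$ ($E{\left(F,j \right)} = 2 \left(\left(F + j\right) - \frac{8745}{241}\right) = 2 \left(- \frac{8745}{241} + F + j\right) = - \frac{17490}{241} + 2 F + 2 j$)
$\frac{1}{E{\left(172,1701 \right)} + 1187998} = \frac{1}{\left(- \frac{17490}{241} + 2 \cdot 172 + 2 \cdot 1701\right) + 1187998} = \frac{1}{\left(- \frac{17490}{241} + 344 + 3402\right) + 1187998} = \frac{1}{\frac{885296}{241} + 1187998} = \frac{1}{\frac{287192814}{241}} = \frac{241}{287192814}$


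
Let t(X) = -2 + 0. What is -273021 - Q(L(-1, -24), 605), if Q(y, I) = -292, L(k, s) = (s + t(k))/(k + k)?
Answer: -272729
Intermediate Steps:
t(X) = -2
L(k, s) = (-2 + s)/(2*k) (L(k, s) = (s - 2)/(k + k) = (-2 + s)/((2*k)) = (-2 + s)*(1/(2*k)) = (-2 + s)/(2*k))
-273021 - Q(L(-1, -24), 605) = -273021 - 1*(-292) = -273021 + 292 = -272729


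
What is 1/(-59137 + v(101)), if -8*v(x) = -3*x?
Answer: -8/472793 ≈ -1.6921e-5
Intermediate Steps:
v(x) = 3*x/8 (v(x) = -(-3)*x/8 = 3*x/8)
1/(-59137 + v(101)) = 1/(-59137 + (3/8)*101) = 1/(-59137 + 303/8) = 1/(-472793/8) = -8/472793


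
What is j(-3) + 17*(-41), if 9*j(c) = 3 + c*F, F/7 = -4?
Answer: -2062/3 ≈ -687.33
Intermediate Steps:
F = -28 (F = 7*(-4) = -28)
j(c) = 1/3 - 28*c/9 (j(c) = (3 + c*(-28))/9 = (3 - 28*c)/9 = 1/3 - 28*c/9)
j(-3) + 17*(-41) = (1/3 - 28/9*(-3)) + 17*(-41) = (1/3 + 28/3) - 697 = 29/3 - 697 = -2062/3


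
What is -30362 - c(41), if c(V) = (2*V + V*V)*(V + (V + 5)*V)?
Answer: -3427663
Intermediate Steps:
c(V) = (V + V*(5 + V))*(V² + 2*V) (c(V) = (2*V + V²)*(V + (5 + V)*V) = (V² + 2*V)*(V + V*(5 + V)) = (V + V*(5 + V))*(V² + 2*V))
-30362 - c(41) = -30362 - 41²*(12 + 41² + 8*41) = -30362 - 1681*(12 + 1681 + 328) = -30362 - 1681*2021 = -30362 - 1*3397301 = -30362 - 3397301 = -3427663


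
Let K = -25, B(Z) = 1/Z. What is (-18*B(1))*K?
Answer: 450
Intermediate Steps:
(-18*B(1))*K = -18/1*(-25) = -18*1*(-25) = -18*(-25) = 450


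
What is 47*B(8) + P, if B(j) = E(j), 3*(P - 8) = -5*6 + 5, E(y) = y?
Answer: 1127/3 ≈ 375.67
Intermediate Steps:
P = -⅓ (P = 8 + (-5*6 + 5)/3 = 8 + (-30 + 5)/3 = 8 + (⅓)*(-25) = 8 - 25/3 = -⅓ ≈ -0.33333)
B(j) = j
47*B(8) + P = 47*8 - ⅓ = 376 - ⅓ = 1127/3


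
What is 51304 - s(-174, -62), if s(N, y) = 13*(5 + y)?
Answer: 52045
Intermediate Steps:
s(N, y) = 65 + 13*y
51304 - s(-174, -62) = 51304 - (65 + 13*(-62)) = 51304 - (65 - 806) = 51304 - 1*(-741) = 51304 + 741 = 52045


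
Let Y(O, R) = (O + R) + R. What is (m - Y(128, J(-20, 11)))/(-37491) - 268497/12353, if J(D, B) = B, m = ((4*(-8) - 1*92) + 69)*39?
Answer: -3345956964/154375441 ≈ -21.674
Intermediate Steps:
m = -2145 (m = ((-32 - 92) + 69)*39 = (-124 + 69)*39 = -55*39 = -2145)
Y(O, R) = O + 2*R
(m - Y(128, J(-20, 11)))/(-37491) - 268497/12353 = (-2145 - (128 + 2*11))/(-37491) - 268497/12353 = (-2145 - (128 + 22))*(-1/37491) - 268497*1/12353 = (-2145 - 1*150)*(-1/37491) - 268497/12353 = (-2145 - 150)*(-1/37491) - 268497/12353 = -2295*(-1/37491) - 268497/12353 = 765/12497 - 268497/12353 = -3345956964/154375441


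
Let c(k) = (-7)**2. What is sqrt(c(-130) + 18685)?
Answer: sqrt(18734) ≈ 136.87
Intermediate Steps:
c(k) = 49
sqrt(c(-130) + 18685) = sqrt(49 + 18685) = sqrt(18734)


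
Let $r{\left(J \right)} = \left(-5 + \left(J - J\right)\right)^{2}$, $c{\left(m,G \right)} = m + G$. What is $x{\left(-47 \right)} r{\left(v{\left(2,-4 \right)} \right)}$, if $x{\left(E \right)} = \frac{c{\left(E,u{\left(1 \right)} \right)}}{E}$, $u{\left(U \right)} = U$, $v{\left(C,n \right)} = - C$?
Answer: $\frac{1150}{47} \approx 24.468$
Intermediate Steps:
$c{\left(m,G \right)} = G + m$
$x{\left(E \right)} = \frac{1 + E}{E}$
$r{\left(J \right)} = 25$ ($r{\left(J \right)} = \left(-5 + 0\right)^{2} = \left(-5\right)^{2} = 25$)
$x{\left(-47 \right)} r{\left(v{\left(2,-4 \right)} \right)} = \frac{1 - 47}{-47} \cdot 25 = \left(- \frac{1}{47}\right) \left(-46\right) 25 = \frac{46}{47} \cdot 25 = \frac{1150}{47}$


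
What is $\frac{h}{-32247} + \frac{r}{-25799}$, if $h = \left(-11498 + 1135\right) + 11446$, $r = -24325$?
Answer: $\frac{252155986}{277313451} \approx 0.90928$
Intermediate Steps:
$h = 1083$ ($h = -10363 + 11446 = 1083$)
$\frac{h}{-32247} + \frac{r}{-25799} = \frac{1083}{-32247} - \frac{24325}{-25799} = 1083 \left(- \frac{1}{32247}\right) - - \frac{24325}{25799} = - \frac{361}{10749} + \frac{24325}{25799} = \frac{252155986}{277313451}$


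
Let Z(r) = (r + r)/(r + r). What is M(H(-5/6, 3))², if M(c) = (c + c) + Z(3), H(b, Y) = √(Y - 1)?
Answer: 9 + 4*√2 ≈ 14.657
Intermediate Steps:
Z(r) = 1 (Z(r) = (2*r)/((2*r)) = (2*r)*(1/(2*r)) = 1)
H(b, Y) = √(-1 + Y)
M(c) = 1 + 2*c (M(c) = (c + c) + 1 = 2*c + 1 = 1 + 2*c)
M(H(-5/6, 3))² = (1 + 2*√(-1 + 3))² = (1 + 2*√2)²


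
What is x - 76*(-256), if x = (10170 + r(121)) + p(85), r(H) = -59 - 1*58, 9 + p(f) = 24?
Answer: 29524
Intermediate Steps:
p(f) = 15 (p(f) = -9 + 24 = 15)
r(H) = -117 (r(H) = -59 - 58 = -117)
x = 10068 (x = (10170 - 117) + 15 = 10053 + 15 = 10068)
x - 76*(-256) = 10068 - 76*(-256) = 10068 - 1*(-19456) = 10068 + 19456 = 29524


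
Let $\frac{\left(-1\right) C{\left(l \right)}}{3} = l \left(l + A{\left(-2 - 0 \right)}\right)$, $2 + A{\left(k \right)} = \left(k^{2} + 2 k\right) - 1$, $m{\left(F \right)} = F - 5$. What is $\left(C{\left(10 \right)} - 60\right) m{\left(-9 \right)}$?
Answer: $3780$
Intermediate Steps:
$m{\left(F \right)} = -5 + F$
$A{\left(k \right)} = -3 + k^{2} + 2 k$ ($A{\left(k \right)} = -2 - \left(1 - k^{2} - 2 k\right) = -2 + \left(-1 + k^{2} + 2 k\right) = -3 + k^{2} + 2 k$)
$C{\left(l \right)} = - 3 l \left(-3 + l\right)$ ($C{\left(l \right)} = - 3 l \left(l + \left(-3 + \left(-2 - 0\right)^{2} + 2 \left(-2 - 0\right)\right)\right) = - 3 l \left(l + \left(-3 + \left(-2 + 0\right)^{2} + 2 \left(-2 + 0\right)\right)\right) = - 3 l \left(l + \left(-3 + \left(-2\right)^{2} + 2 \left(-2\right)\right)\right) = - 3 l \left(l - 3\right) = - 3 l \left(-3 + l\right)$)
$\left(C{\left(10 \right)} - 60\right) m{\left(-9 \right)} = \left(3 \cdot 10 \left(3 - 10\right) - 60\right) \left(-5 - 9\right) = \left(3 \cdot 10 \left(3 - 10\right) - 60\right) \left(-14\right) = \left(3 \cdot 10 \left(-7\right) - 60\right) \left(-14\right) = \left(-210 - 60\right) \left(-14\right) = \left(-270\right) \left(-14\right) = 3780$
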